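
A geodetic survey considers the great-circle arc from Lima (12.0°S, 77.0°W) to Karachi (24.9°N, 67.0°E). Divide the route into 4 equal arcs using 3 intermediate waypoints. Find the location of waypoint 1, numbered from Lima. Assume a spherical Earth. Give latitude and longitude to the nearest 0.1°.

From cos δ = sin φ₁ sin φ₂ + cos φ₁ cos φ₂ cos Δλ, the central angle is δ ≈ 2.507 rad (143.6°).
Interpolate at f = 1/4 with slerp weights a = sin((1−f)δ)/sin δ ≈ 1.607, b = sin(fδ)/sin δ ≈ 0.989.
p = a·p₁ + b·p₂ ≈ (0.704, -0.705, 0.082); φ = arcsin(p_z) ≈ 4.73°, λ = atan2(p_y, p_x) ≈ -45.04°.

≈ 4.7°N, 45.0°W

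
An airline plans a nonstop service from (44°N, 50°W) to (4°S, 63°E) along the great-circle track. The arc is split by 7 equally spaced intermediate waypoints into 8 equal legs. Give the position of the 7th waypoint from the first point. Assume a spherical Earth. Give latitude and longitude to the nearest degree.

≈ (6°N, 53°E)

Write both endpoints as unit vectors p₁, p₂ with components (cos φ cos λ, cos φ sin λ, sin φ).
The central angle between the endpoints is δ = arccos(p₁·p₂) ≈ 1.906 rad (109.2°).
Interpolate at f = 7/8 with slerp weights a = sin((1−f)δ)/sin δ ≈ 0.250, b = sin(fδ)/sin δ ≈ 1.054.
p = a·p₁ + b·p₂ ≈ (0.593, 0.799, 0.100); φ = arcsin(p_z) ≈ 5.74°, λ = atan2(p_y, p_x) ≈ 53.43°.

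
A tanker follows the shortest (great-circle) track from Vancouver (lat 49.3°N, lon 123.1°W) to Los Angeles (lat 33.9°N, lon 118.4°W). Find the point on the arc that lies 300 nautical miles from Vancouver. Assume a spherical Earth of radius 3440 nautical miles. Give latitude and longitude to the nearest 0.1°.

≈ lat 44.4°N, lon 121.4°W

Convert each endpoint to a unit vector on the sphere (x = cos φ cos λ, y = cos φ sin λ, z = sin φ).
The central angle between the endpoints is δ = arccos(p₁·p₂) ≈ 0.276 rad (15.8°). The total great-circle distance is δ·R ≈ 0.276 × 3440 ≈ 948 nmi, so the target fraction is f = 300/948 ≈ 0.316.
Interpolate at f ≈ 0.316 with slerp weights a = sin((1−f)δ)/sin δ ≈ 0.688, b = sin(fδ)/sin δ ≈ 0.320.
p = a·p₁ + b·p₂ ≈ (-0.371, -0.610, 0.700); φ = arcsin(p_z) ≈ 44.45°, λ = atan2(p_y, p_x) ≈ -121.35°.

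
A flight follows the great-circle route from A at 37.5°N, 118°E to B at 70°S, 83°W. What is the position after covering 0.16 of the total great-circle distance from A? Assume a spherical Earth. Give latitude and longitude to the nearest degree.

≈ 15°N, 123°E

Write both endpoints as unit vectors p₁, p₂ with components (cos φ cos λ, cos φ sin λ, sin φ).
The central angle between the endpoints is δ = arccos(p₁·p₂) ≈ 2.542 rad (145.6°).
Interpolate at f = 0.16 with slerp weights a = sin((1−f)δ)/sin δ ≈ 1.497, b = sin(fδ)/sin δ ≈ 0.701.
p = a·p₁ + b·p₂ ≈ (-0.528, 0.811, 0.253); φ = arcsin(p_z) ≈ 14.64°, λ = atan2(p_y, p_x) ≈ 123.09°.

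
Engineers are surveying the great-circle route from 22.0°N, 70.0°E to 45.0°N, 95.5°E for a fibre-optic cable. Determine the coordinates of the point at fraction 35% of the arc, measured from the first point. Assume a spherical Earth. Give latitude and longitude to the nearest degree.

Write both endpoints as unit vectors p₁, p₂ with components (cos φ cos λ, cos φ sin λ, sin φ).
The central angle between the endpoints is δ = arccos(p₁·p₂) ≈ 0.542 rad (31.1°).
Interpolate at f = 0.35 with slerp weights a = sin((1−f)δ)/sin δ ≈ 0.669, b = sin(fδ)/sin δ ≈ 0.366.
p = a·p₁ + b·p₂ ≈ (0.187, 0.840, 0.509); φ = arcsin(p_z) ≈ 30.60°, λ = atan2(p_y, p_x) ≈ 77.43°.

≈ 31°N, 77°E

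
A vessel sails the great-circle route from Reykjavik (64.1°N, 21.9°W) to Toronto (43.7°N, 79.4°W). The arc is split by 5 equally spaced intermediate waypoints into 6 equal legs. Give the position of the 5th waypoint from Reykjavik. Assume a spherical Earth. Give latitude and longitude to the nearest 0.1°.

The haversine formula gives a central angle δ ≈ 0.658 rad (37.7°) between the endpoints.
Interpolate at f = 5/6 with slerp weights a = sin((1−f)δ)/sin δ ≈ 0.179, b = sin(fδ)/sin δ ≈ 0.852.
p = a·p₁ + b·p₂ ≈ (0.186, -0.635, 0.750); φ = arcsin(p_z) ≈ 48.58°, λ = atan2(p_y, p_x) ≈ -73.68°.

≈ 48.6°N, 73.7°W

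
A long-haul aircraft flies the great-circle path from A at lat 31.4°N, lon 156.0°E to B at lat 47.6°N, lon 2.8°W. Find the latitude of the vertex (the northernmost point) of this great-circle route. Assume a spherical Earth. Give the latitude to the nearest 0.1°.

≈ 77.8°N

The great circle lies in the plane with unit normal n̂ = (p₁ × p₂)/|p₁ × p₂|.
Here n̂_z ≈ -0.211; the vertex latitude is φ_max = arccos|n̂_z| ≈ 77.8°.
Check via Clairaut: cos φ_max = |cos φ₁| · sin C = cos(31.4°)·sin(14.3°) ≈ 0.211, again giving ≈ 77.8°.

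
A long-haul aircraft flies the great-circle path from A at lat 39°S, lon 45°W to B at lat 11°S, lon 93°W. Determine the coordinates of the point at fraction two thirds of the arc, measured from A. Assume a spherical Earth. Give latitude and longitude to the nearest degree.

Write both endpoints as unit vectors p₁, p₂ with components (cos φ cos λ, cos φ sin λ, sin φ).
The central angle between the endpoints is δ = arccos(p₁·p₂) ≈ 0.889 rad (50.9°).
Interpolate at f = 2/3 with slerp weights a = sin((1−f)δ)/sin δ ≈ 0.376, b = sin(fδ)/sin δ ≈ 0.719.
p = a·p₁ + b·p₂ ≈ (0.170, -0.912, -0.374); φ = arcsin(p_z) ≈ -21.96°, λ = atan2(p_y, p_x) ≈ -79.46°.

≈ lat 22°S, lon 79°W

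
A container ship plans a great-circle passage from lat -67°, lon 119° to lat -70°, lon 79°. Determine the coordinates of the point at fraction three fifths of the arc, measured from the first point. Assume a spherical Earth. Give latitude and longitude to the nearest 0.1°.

From cos δ = sin φ₁ sin φ₂ + cos φ₁ cos φ₂ cos Δλ, the central angle is δ ≈ 0.256 rad (14.7°).
Interpolate at f = 3/5 with slerp weights a = sin((1−f)δ)/sin δ ≈ 0.404, b = sin(fδ)/sin δ ≈ 0.604.
p = a·p₁ + b·p₂ ≈ (-0.037, 0.341, -0.939); φ = arcsin(p_z) ≈ -69.95°, λ = atan2(p_y, p_x) ≈ 96.20°.

≈ lat -70.0°, lon 96.2°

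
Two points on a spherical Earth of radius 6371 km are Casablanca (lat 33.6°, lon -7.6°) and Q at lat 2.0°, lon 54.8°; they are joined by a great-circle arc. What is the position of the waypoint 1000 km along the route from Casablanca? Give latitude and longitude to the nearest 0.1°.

≈ lat 30.9°, lon 2.6°

Write both endpoints as unit vectors p₁, p₂ with components (cos φ cos λ, cos φ sin λ, sin φ).
The central angle between the endpoints is δ = arccos(p₁·p₂) ≈ 1.154 rad (66.1°). The total great-circle distance is δ·R ≈ 1.154 × 6371 ≈ 7351 km, so the target fraction is f = 1000/7351 ≈ 0.136.
Interpolate at f ≈ 0.136 with slerp weights a = sin((1−f)δ)/sin δ ≈ 0.918, b = sin(fδ)/sin δ ≈ 0.171.
p = a·p₁ + b·p₂ ≈ (0.857, 0.038, 0.514); φ = arcsin(p_z) ≈ 30.95°, λ = atan2(p_y, p_x) ≈ 2.57°.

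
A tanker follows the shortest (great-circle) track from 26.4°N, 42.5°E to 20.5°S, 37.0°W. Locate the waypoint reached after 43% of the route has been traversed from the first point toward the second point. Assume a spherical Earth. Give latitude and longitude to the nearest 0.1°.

From cos δ = sin φ₁ sin φ₂ + cos φ₁ cos φ₂ cos Δλ, the central angle is δ ≈ 1.574 rad (90.2°).
Interpolate at f = 0.43 with slerp weights a = sin((1−f)δ)/sin δ ≈ 0.781, b = sin(fδ)/sin δ ≈ 0.626.
p = a·p₁ + b·p₂ ≈ (0.984, 0.120, 0.128); φ = arcsin(p_z) ≈ 7.36°, λ = atan2(p_y, p_x) ≈ 6.94°.

≈ 7.4°N, 6.9°E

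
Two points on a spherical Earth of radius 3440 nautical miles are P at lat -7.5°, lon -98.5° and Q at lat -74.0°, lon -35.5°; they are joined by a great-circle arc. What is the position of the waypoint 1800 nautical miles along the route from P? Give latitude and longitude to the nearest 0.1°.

≈ lat -36.3°, lon -89.5°

From cos δ = sin φ₁ sin φ₂ + cos φ₁ cos φ₂ cos Δλ, the central angle is δ ≈ 1.319 rad (75.5°). The total great-circle distance is δ·R ≈ 1.319 × 3440 ≈ 4536 nmi, so the target fraction is f = 1800/4536 ≈ 0.397.
Interpolate at f ≈ 0.397 with slerp weights a = sin((1−f)δ)/sin δ ≈ 0.737, b = sin(fδ)/sin δ ≈ 0.516.
p = a·p₁ + b·p₂ ≈ (0.008, -0.806, -0.592); φ = arcsin(p_z) ≈ -36.32°, λ = atan2(p_y, p_x) ≈ -89.45°.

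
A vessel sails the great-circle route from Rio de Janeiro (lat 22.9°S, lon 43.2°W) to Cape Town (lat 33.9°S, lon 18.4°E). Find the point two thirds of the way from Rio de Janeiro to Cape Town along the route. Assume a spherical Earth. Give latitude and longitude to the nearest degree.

Convert each endpoint to a unit vector on the sphere (x = cos φ cos λ, y = cos φ sin λ, z = sin φ).
The central angle between the endpoints is δ = arccos(p₁·p₂) ≈ 0.951 rad (54.5°).
Interpolate at f = 2/3 with slerp weights a = sin((1−f)δ)/sin δ ≈ 0.383, b = sin(fδ)/sin δ ≈ 0.728.
p = a·p₁ + b·p₂ ≈ (0.830, -0.051, -0.555); φ = arcsin(p_z) ≈ -33.71°, λ = atan2(p_y, p_x) ≈ -3.50°.

≈ lat 34°S, lon 4°W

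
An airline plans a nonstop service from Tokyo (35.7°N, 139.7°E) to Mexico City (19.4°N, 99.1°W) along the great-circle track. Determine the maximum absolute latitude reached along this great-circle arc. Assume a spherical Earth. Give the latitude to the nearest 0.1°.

The great circle lies in the plane with unit normal n̂ = (p₁ × p₂)/|p₁ × p₂|.
Here n̂_z ≈ +0.669; the vertex latitude is φ_max = arccos|n̂_z| ≈ 48.0°.

≈ 48.0°N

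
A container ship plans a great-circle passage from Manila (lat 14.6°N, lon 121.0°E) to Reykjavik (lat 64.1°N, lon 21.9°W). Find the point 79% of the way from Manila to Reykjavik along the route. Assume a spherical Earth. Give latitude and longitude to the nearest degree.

Write both endpoints as unit vectors p₁, p₂ with components (cos φ cos λ, cos φ sin λ, sin φ).
The central angle between the endpoints is δ = arccos(p₁·p₂) ≈ 1.681 rad (96.3°).
Interpolate at f = 0.79 with slerp weights a = sin((1−f)δ)/sin δ ≈ 0.348, b = sin(fδ)/sin δ ≈ 0.977.
p = a·p₁ + b·p₂ ≈ (0.222, 0.129, 0.966); φ = arcsin(p_z) ≈ 75.09°, λ = atan2(p_y, p_x) ≈ 30.20°.

≈ lat 75°N, lon 30°E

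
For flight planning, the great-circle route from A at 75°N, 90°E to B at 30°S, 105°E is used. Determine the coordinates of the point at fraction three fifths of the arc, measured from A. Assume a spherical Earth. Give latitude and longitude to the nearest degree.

≈ 12°N, 102°E

Write both endpoints as unit vectors p₁, p₂ with components (cos φ cos λ, cos φ sin λ, sin φ).
The central angle between the endpoints is δ = arccos(p₁·p₂) ≈ 1.841 rad (105.5°).
Interpolate at f = 3/5 with slerp weights a = sin((1−f)δ)/sin δ ≈ 0.697, b = sin(fδ)/sin δ ≈ 0.927.
p = a·p₁ + b·p₂ ≈ (-0.208, 0.955, 0.210); φ = arcsin(p_z) ≈ 12.10°, λ = atan2(p_y, p_x) ≈ 102.26°.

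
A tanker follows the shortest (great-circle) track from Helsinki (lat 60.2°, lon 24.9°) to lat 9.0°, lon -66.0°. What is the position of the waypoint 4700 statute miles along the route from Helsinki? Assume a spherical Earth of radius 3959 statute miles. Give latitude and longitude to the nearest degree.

Convert each endpoint to a unit vector on the sphere (x = cos φ cos λ, y = cos φ sin λ, z = sin φ).
The central angle between the endpoints is δ = arccos(p₁·p₂) ≈ 1.442 rad (82.6°). The total great-circle distance is δ·R ≈ 1.442 × 3959 ≈ 5710 mi, so the target fraction is f = 4700/5710 ≈ 0.823.
Interpolate at f ≈ 0.823 with slerp weights a = sin((1−f)δ)/sin δ ≈ 0.255, b = sin(fδ)/sin δ ≈ 0.935.
p = a·p₁ + b·p₂ ≈ (0.490, -0.790, 0.367); φ = arcsin(p_z) ≈ 21.54°, λ = atan2(p_y, p_x) ≈ -58.18°.

≈ lat 22°, lon -58°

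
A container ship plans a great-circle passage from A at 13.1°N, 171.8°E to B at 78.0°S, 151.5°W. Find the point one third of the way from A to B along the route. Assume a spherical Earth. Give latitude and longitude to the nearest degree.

≈ 18°S, 176°E

Write both endpoints as unit vectors p₁, p₂ with components (cos φ cos λ, cos φ sin λ, sin φ).
The central angle between the endpoints is δ = arccos(p₁·p₂) ≈ 1.630 rad (93.4°).
Interpolate at f = 1/3 with slerp weights a = sin((1−f)δ)/sin δ ≈ 0.887, b = sin(fδ)/sin δ ≈ 0.518.
p = a·p₁ + b·p₂ ≈ (-0.949, 0.072, -0.306); φ = arcsin(p_z) ≈ -17.80°, λ = atan2(p_y, p_x) ≈ 175.68°.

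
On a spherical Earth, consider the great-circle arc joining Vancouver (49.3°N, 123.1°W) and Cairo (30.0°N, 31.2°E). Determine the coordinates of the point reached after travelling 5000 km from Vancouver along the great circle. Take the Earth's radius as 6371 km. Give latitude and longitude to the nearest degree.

The haversine formula gives a central angle δ ≈ 1.701 rad (97.5°) between the endpoints. The total great-circle distance is δ·R ≈ 1.701 × 6371 ≈ 10837 km, so the target fraction is f = 5000/10837 ≈ 0.461.
Interpolate at f ≈ 0.461 with slerp weights a = sin((1−f)δ)/sin δ ≈ 0.800, b = sin(fδ)/sin δ ≈ 0.713.
p = a·p₁ + b·p₂ ≈ (0.243, -0.117, 0.963); φ = arcsin(p_z) ≈ 74.34°, λ = atan2(p_y, p_x) ≈ -25.76°.

≈ 74°N, 26°W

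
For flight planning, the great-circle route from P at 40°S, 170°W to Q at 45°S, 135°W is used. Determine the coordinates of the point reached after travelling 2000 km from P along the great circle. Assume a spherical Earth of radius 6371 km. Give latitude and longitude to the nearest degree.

≈ 45°S, 146°W

Write both endpoints as unit vectors p₁, p₂ with components (cos φ cos λ, cos φ sin λ, sin φ).
The central angle between the endpoints is δ = arccos(p₁·p₂) ≈ 0.455 rad (26.1°). The total great-circle distance is δ·R ≈ 0.455 × 6371 ≈ 2899 km, so the target fraction is f = 2000/2899 ≈ 0.690.
Interpolate at f ≈ 0.690 with slerp weights a = sin((1−f)δ)/sin δ ≈ 0.320, b = sin(fδ)/sin δ ≈ 0.703.
p = a·p₁ + b·p₂ ≈ (-0.593, -0.394, -0.703); φ = arcsin(p_z) ≈ -44.63°, λ = atan2(p_y, p_x) ≈ -146.40°.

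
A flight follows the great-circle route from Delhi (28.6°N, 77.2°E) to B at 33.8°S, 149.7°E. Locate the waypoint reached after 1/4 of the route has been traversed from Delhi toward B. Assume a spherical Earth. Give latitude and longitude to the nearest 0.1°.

≈ 13.3°N, 95.9°E

From cos δ = sin φ₁ sin φ₂ + cos φ₁ cos φ₂ cos Δλ, the central angle is δ ≈ 1.618 rad (92.7°).
Interpolate at f = 1/4 with slerp weights a = sin((1−f)δ)/sin δ ≈ 0.938, b = sin(fδ)/sin δ ≈ 0.394.
p = a·p₁ + b·p₂ ≈ (-0.100, 0.968, 0.230); φ = arcsin(p_z) ≈ 13.28°, λ = atan2(p_y, p_x) ≈ 95.91°.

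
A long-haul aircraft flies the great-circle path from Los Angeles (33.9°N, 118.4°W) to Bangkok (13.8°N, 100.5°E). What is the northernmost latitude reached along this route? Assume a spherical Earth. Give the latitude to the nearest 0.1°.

The great circle lies in the plane with unit normal n̂ = (p₁ × p₂)/|p₁ × p₂|.
Here n̂_z ≈ -0.582; the vertex latitude is φ_max = arccos|n̂_z| ≈ 54.4°.
Check via Clairaut: cos φ_max = |cos φ₁| · sin C = cos(33.9°)·sin(44.5°) ≈ 0.582, again giving ≈ 54.4°.

≈ 54.4°N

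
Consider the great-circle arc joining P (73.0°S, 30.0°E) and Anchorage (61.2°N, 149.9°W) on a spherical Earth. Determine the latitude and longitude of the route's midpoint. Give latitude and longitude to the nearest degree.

≈ (23°S, 150°W)

The haversine formula gives a central angle δ ≈ 2.936 rad (168.2°) between the endpoints.
Interpolate at f = 1/2 with slerp weights a = sin((1−f)δ)/sin δ ≈ 4.864, b = sin(fδ)/sin δ ≈ 4.864.
p = a·p₁ + b·p₂ ≈ (-0.796, -0.464, -0.389); φ = arcsin(p_z) ≈ -22.90°, λ = atan2(p_y, p_x) ≈ -149.75°.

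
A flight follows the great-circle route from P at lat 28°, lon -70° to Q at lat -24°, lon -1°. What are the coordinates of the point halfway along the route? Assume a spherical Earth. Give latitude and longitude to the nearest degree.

From cos δ = sin φ₁ sin φ₂ + cos φ₁ cos φ₂ cos Δλ, the central angle is δ ≈ 1.473 rad (84.4°).
Interpolate at f = 1/2 with slerp weights a = sin((1−f)δ)/sin δ ≈ 0.675, b = sin(fδ)/sin δ ≈ 0.675.
p = a·p₁ + b·p₂ ≈ (0.820, -0.571, 0.042); φ = arcsin(p_z) ≈ 2.43°, λ = atan2(p_y, p_x) ≈ -34.83°.

≈ lat 2°, lon -35°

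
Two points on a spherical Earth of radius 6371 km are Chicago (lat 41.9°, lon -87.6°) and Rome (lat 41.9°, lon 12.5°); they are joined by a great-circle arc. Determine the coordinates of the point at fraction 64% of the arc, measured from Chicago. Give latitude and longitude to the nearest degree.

From cos δ = sin φ₁ sin φ₂ + cos φ₁ cos φ₂ cos Δλ, the central angle is δ ≈ 1.214 rad (69.6°).
Interpolate at f = 0.64 with slerp weights a = sin((1−f)δ)/sin δ ≈ 0.452, b = sin(fδ)/sin δ ≈ 0.748.
p = a·p₁ + b·p₂ ≈ (0.558, -0.215, 0.801); φ = arcsin(p_z) ≈ 53.27°, λ = atan2(p_y, p_x) ≈ -21.11°.

≈ lat 53°, lon -21°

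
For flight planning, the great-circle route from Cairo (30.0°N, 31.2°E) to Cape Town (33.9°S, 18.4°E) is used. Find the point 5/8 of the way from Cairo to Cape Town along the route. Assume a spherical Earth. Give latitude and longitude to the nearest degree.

Convert each endpoint to a unit vector on the sphere (x = cos φ cos λ, y = cos φ sin λ, z = sin φ).
The central angle between the endpoints is δ = arccos(p₁·p₂) ≈ 1.135 rad (65.0°).
Interpolate at f = 5/8 with slerp weights a = sin((1−f)δ)/sin δ ≈ 0.455, b = sin(fδ)/sin δ ≈ 0.719.
p = a·p₁ + b·p₂ ≈ (0.903, 0.393, -0.173); φ = arcsin(p_z) ≈ -9.96°, λ = atan2(p_y, p_x) ≈ 23.49°.

≈ 10°S, 23°E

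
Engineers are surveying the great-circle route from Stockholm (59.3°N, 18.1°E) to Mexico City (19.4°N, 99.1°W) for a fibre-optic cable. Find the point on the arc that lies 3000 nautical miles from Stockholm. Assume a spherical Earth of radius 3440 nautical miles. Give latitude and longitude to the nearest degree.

≈ (50°N, 74°W)

From cos δ = sin φ₁ sin φ₂ + cos φ₁ cos φ₂ cos Δλ, the central angle is δ ≈ 1.505 rad (86.2°). The total great-circle distance is δ·R ≈ 1.505 × 3440 ≈ 5178 nmi, so the target fraction is f = 3000/5178 ≈ 0.579.
Interpolate at f ≈ 0.579 with slerp weights a = sin((1−f)δ)/sin δ ≈ 0.593, b = sin(fδ)/sin δ ≈ 0.767.
p = a·p₁ + b·p₂ ≈ (0.173, -0.621, 0.765); φ = arcsin(p_z) ≈ 49.88°, λ = atan2(p_y, p_x) ≈ -74.40°.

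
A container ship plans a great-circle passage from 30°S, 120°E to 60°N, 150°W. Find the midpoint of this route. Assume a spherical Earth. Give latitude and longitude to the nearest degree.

≈ 20°N, 150°E

Convert each endpoint to a unit vector on the sphere (x = cos φ cos λ, y = cos φ sin λ, z = sin φ).
The central angle between the endpoints is δ = arccos(p₁·p₂) ≈ 2.019 rad (115.7°).
Interpolate at f = 1/2 with slerp weights a = sin((1−f)δ)/sin δ ≈ 0.939, b = sin(fδ)/sin δ ≈ 0.939.
p = a·p₁ + b·p₂ ≈ (-0.813, 0.470, 0.344); φ = arcsin(p_z) ≈ 20.10°, λ = atan2(p_y, p_x) ≈ 150.00°.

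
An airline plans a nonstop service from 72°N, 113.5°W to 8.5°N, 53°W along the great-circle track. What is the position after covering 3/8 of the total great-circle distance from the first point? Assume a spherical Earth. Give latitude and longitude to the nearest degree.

≈ 51°N, 72°W

Convert each endpoint to a unit vector on the sphere (x = cos φ cos λ, y = cos φ sin λ, z = sin φ).
The central angle between the endpoints is δ = arccos(p₁·p₂) ≈ 1.275 rad (73.1°).
Interpolate at f = 3/8 with slerp weights a = sin((1−f)δ)/sin δ ≈ 0.748, b = sin(fδ)/sin δ ≈ 0.481.
p = a·p₁ + b·p₂ ≈ (0.194, -0.592, 0.782); φ = arcsin(p_z) ≈ 51.47°, λ = atan2(p_y, p_x) ≈ -71.83°.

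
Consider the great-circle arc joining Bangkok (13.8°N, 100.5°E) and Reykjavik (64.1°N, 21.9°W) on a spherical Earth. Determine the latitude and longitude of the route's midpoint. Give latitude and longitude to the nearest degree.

≈ 54°N, 74°E

Convert each endpoint to a unit vector on the sphere (x = cos φ cos λ, y = cos φ sin λ, z = sin φ).
The central angle between the endpoints is δ = arccos(p₁·p₂) ≈ 1.584 rad (90.7°).
Interpolate at f = 1/2 with slerp weights a = sin((1−f)δ)/sin δ ≈ 0.712, b = sin(fδ)/sin δ ≈ 0.712.
p = a·p₁ + b·p₂ ≈ (0.162, 0.564, 0.810); φ = arcsin(p_z) ≈ 54.09°, λ = atan2(p_y, p_x) ≈ 73.92°.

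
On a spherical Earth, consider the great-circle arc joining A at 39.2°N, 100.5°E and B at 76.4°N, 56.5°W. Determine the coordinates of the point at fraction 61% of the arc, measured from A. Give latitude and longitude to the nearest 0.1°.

Convert each endpoint to a unit vector on the sphere (x = cos φ cos λ, y = cos φ sin λ, z = sin φ).
The central angle between the endpoints is δ = arccos(p₁·p₂) ≈ 1.108 rad (63.5°).
Interpolate at f = 0.61 with slerp weights a = sin((1−f)δ)/sin δ ≈ 0.468, b = sin(fδ)/sin δ ≈ 0.699.
p = a·p₁ + b·p₂ ≈ (0.025, 0.220, 0.975); φ = arcsin(p_z) ≈ 77.24°, λ = atan2(p_y, p_x) ≈ 83.60°.

≈ 77.2°N, 83.6°E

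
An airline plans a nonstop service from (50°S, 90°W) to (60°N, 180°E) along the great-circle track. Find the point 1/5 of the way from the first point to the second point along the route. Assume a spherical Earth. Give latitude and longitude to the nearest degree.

From cos δ = sin φ₁ sin φ₂ + cos φ₁ cos φ₂ cos Δλ, the central angle is δ ≈ 2.296 rad (131.6°).
Interpolate at f = 1/5 with slerp weights a = sin((1−f)δ)/sin δ ≈ 1.289, b = sin(fδ)/sin δ ≈ 0.592.
p = a·p₁ + b·p₂ ≈ (-0.296, -0.829, -0.475); φ = arcsin(p_z) ≈ -28.34°, λ = atan2(p_y, p_x) ≈ -109.67°.

≈ (28°S, 110°W)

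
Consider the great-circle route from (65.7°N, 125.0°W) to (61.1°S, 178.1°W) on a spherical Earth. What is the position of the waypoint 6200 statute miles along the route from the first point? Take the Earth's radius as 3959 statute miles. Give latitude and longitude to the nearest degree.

≈ (20°S, 159°W)

From cos δ = sin φ₁ sin φ₂ + cos φ₁ cos φ₂ cos Δλ, the central angle is δ ≈ 2.317 rad (132.7°). The total great-circle distance is δ·R ≈ 2.317 × 3959 ≈ 9171 mi, so the target fraction is f = 6200/9171 ≈ 0.676.
Interpolate at f ≈ 0.676 with slerp weights a = sin((1−f)δ)/sin δ ≈ 0.928, b = sin(fδ)/sin δ ≈ 1.361.
p = a·p₁ + b·p₂ ≈ (-0.877, -0.335, -0.346); φ = arcsin(p_z) ≈ -20.22°, λ = atan2(p_y, p_x) ≈ -159.10°.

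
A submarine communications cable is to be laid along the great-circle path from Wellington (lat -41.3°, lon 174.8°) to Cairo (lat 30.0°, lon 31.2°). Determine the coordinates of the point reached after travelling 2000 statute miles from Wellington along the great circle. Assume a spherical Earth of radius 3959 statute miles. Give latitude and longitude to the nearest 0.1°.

From cos δ = sin φ₁ sin φ₂ + cos φ₁ cos φ₂ cos Δλ, the central angle is δ ≈ 2.594 rad (148.6°). The total great-circle distance is δ·R ≈ 2.594 × 3959 ≈ 10269 mi, so the target fraction is f = 2000/10269 ≈ 0.195.
Interpolate at f ≈ 0.195 with slerp weights a = sin((1−f)δ)/sin δ ≈ 1.668, b = sin(fδ)/sin δ ≈ 0.929.
p = a·p₁ + b·p₂ ≈ (-0.560, 0.530, -0.637); φ = arcsin(p_z) ≈ -39.53°, λ = atan2(p_y, p_x) ≈ 136.54°.

≈ lat -39.5°, lon 136.5°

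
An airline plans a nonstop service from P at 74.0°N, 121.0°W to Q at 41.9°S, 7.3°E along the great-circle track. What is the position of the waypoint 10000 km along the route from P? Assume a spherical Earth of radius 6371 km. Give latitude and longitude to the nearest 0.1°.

≈ 6.5°N, 7.9°W

Write both endpoints as unit vectors p₁, p₂ with components (cos φ cos λ, cos φ sin λ, sin φ).
The central angle between the endpoints is δ = arccos(p₁·p₂) ≈ 2.448 rad (140.3°). The total great-circle distance is δ·R ≈ 2.448 × 6371 ≈ 15598 km, so the target fraction is f = 10000/15598 ≈ 0.641.
Interpolate at f ≈ 0.641 with slerp weights a = sin((1−f)δ)/sin δ ≈ 1.205, b = sin(fδ)/sin δ ≈ 1.565.
p = a·p₁ + b·p₂ ≈ (0.984, -0.137, 0.113); φ = arcsin(p_z) ≈ 6.49°, λ = atan2(p_y, p_x) ≈ -7.90°.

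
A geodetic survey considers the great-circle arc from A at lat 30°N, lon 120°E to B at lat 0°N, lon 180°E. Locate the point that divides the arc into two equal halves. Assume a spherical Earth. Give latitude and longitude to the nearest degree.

Write both endpoints as unit vectors p₁, p₂ with components (cos φ cos λ, cos φ sin λ, sin φ).
The central angle between the endpoints is δ = arccos(p₁·p₂) ≈ 1.123 rad (64.3°).
Interpolate at f = 1/2 with slerp weights a = sin((1−f)δ)/sin δ ≈ 0.591, b = sin(fδ)/sin δ ≈ 0.591.
p = a·p₁ + b·p₂ ≈ (-0.846, 0.443, 0.295); φ = arcsin(p_z) ≈ 17.18°, λ = atan2(p_y, p_x) ≈ 152.37°.

≈ lat 17°N, lon 152°E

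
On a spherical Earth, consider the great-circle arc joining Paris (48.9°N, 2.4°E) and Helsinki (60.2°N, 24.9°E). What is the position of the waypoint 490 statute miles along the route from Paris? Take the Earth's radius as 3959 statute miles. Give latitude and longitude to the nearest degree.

≈ 54°N, 10°E

From cos δ = sin φ₁ sin φ₂ + cos φ₁ cos φ₂ cos Δλ, the central angle is δ ≈ 0.299 rad (17.1°). The total great-circle distance is δ·R ≈ 0.299 × 3959 ≈ 1182 mi, so the target fraction is f = 490/1182 ≈ 0.414.
Interpolate at f ≈ 0.414 with slerp weights a = sin((1−f)δ)/sin δ ≈ 0.591, b = sin(fδ)/sin δ ≈ 0.420.
p = a·p₁ + b·p₂ ≈ (0.578, 0.104, 0.810); φ = arcsin(p_z) ≈ 54.07°, λ = atan2(p_y, p_x) ≈ 10.22°.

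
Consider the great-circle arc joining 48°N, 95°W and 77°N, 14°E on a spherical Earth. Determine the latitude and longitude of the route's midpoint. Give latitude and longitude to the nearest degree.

≈ 70°N, 75°W

From cos δ = sin φ₁ sin φ₂ + cos φ₁ cos φ₂ cos Δλ, the central angle is δ ≈ 0.830 rad (47.5°).
Interpolate at f = 1/2 with slerp weights a = sin((1−f)δ)/sin δ ≈ 0.546, b = sin(fδ)/sin δ ≈ 0.546.
p = a·p₁ + b·p₂ ≈ (0.087, -0.334, 0.938); φ = arcsin(p_z) ≈ 69.78°, λ = atan2(p_y, p_x) ≈ -75.36°.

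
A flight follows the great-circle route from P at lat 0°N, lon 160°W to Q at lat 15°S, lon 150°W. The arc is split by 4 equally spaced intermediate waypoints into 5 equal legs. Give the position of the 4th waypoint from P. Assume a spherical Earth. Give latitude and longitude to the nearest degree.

≈ lat 12°S, lon 152°W

The haversine formula gives a central angle δ ≈ 0.314 rad (18.0°) between the endpoints.
Interpolate at f = 4/5 with slerp weights a = sin((1−f)δ)/sin δ ≈ 0.203, b = sin(fδ)/sin δ ≈ 0.805.
p = a·p₁ + b·p₂ ≈ (-0.864, -0.458, -0.208); φ = arcsin(p_z) ≈ -12.02°, λ = atan2(p_y, p_x) ≈ -152.07°.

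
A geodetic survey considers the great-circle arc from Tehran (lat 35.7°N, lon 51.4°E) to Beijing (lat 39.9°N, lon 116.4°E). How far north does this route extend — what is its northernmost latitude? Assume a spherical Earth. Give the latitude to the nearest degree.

≈ 43°N

The great circle lies in the plane with unit normal n̂ = (p₁ × p₂)/|p₁ × p₂|.
Here n̂_z ≈ +0.733; the vertex latitude is φ_max = arccos|n̂_z| ≈ 42.9°.
Check via Clairaut: cos φ_max = |cos φ₁| · sin C = cos(35.7°)·sin(64.5°) ≈ 0.733, again giving ≈ 42.9°.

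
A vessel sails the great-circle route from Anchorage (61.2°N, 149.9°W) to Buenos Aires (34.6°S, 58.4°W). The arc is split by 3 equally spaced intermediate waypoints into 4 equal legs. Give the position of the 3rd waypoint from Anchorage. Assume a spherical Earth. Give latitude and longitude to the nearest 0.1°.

≈ 8.5°S, 74.9°W

The haversine formula gives a central angle δ ≈ 2.104 rad (120.5°) between the endpoints.
Interpolate at f = 3/4 with slerp weights a = sin((1−f)δ)/sin δ ≈ 0.583, b = sin(fδ)/sin δ ≈ 1.161.
p = a·p₁ + b·p₂ ≈ (0.258, -0.955, -0.149); φ = arcsin(p_z) ≈ -8.54°, λ = atan2(p_y, p_x) ≈ -74.89°.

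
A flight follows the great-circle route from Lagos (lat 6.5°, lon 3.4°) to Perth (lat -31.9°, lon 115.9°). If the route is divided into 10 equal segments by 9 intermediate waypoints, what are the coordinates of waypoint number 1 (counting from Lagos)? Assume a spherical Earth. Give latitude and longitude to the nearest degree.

Convert each endpoint to a unit vector on the sphere (x = cos φ cos λ, y = cos φ sin λ, z = sin φ).
The central angle between the endpoints is δ = arccos(p₁·p₂) ≈ 1.963 rad (112.5°).
Interpolate at f = 1/10 with slerp weights a = sin((1−f)δ)/sin δ ≈ 1.062, b = sin(fδ)/sin δ ≈ 0.211.
p = a·p₁ + b·p₂ ≈ (0.975, 0.224, 0.009); φ = arcsin(p_z) ≈ 0.49°, λ = atan2(p_y, p_x) ≈ 12.93°.

≈ lat 0°, lon 13°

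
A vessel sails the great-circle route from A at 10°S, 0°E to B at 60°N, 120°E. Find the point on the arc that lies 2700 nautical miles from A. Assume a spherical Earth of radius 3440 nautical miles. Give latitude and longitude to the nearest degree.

≈ 29°N, 22°E

Write both endpoints as unit vectors p₁, p₂ with components (cos φ cos λ, cos φ sin λ, sin φ).
The central angle between the endpoints is δ = arccos(p₁·p₂) ≈ 1.979 rad (113.4°). The total great-circle distance is δ·R ≈ 1.979 × 3440 ≈ 6806 nmi, so the target fraction is f = 2700/6806 ≈ 0.397.
Interpolate at f ≈ 0.397 with slerp weights a = sin((1−f)δ)/sin δ ≈ 1.013, b = sin(fδ)/sin δ ≈ 0.770.
p = a·p₁ + b·p₂ ≈ (0.805, 0.333, 0.491); φ = arcsin(p_z) ≈ 29.40°, λ = atan2(p_y, p_x) ≈ 22.50°.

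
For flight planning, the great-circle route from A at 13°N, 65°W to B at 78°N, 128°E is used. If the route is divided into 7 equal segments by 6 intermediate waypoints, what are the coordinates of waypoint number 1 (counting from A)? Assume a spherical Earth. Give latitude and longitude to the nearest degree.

The haversine formula gives a central angle δ ≈ 1.548 rad (88.7°) between the endpoints.
Interpolate at f = 1/7 with slerp weights a = sin((1−f)δ)/sin δ ≈ 0.971, b = sin(fδ)/sin δ ≈ 0.219.
p = a·p₁ + b·p₂ ≈ (0.372, -0.821, 0.433); φ = arcsin(p_z) ≈ 25.66°, λ = atan2(p_y, p_x) ≈ -65.65°.

≈ 26°N, 66°W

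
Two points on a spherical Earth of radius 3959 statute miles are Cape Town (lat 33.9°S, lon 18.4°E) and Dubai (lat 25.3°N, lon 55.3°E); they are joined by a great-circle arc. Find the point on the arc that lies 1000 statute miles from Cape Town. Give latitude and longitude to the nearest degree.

≈ lat 22°S, lon 27°E

Convert each endpoint to a unit vector on the sphere (x = cos φ cos λ, y = cos φ sin λ, z = sin φ).
The central angle between the endpoints is δ = arccos(p₁·p₂) ≈ 1.201 rad (68.8°). The total great-circle distance is δ·R ≈ 1.201 × 3959 ≈ 4753 mi, so the target fraction is f = 1000/4753 ≈ 0.210.
Interpolate at f ≈ 0.210 with slerp weights a = sin((1−f)δ)/sin δ ≈ 0.871, b = sin(fδ)/sin δ ≈ 0.268.
p = a·p₁ + b·p₂ ≈ (0.824, 0.428, -0.371); φ = arcsin(p_z) ≈ -21.80°, λ = atan2(p_y, p_x) ≈ 27.42°.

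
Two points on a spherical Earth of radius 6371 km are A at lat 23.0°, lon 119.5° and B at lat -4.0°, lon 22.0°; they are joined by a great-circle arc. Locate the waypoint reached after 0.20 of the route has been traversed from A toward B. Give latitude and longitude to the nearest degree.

≈ lat 21°, lon 98°

The haversine formula gives a central angle δ ≈ 1.718 rad (98.5°) between the endpoints.
Interpolate at f = 0.20 with slerp weights a = sin((1−f)δ)/sin δ ≈ 0.992, b = sin(fδ)/sin δ ≈ 0.341.
p = a·p₁ + b·p₂ ≈ (-0.134, 0.922, 0.364); φ = arcsin(p_z) ≈ 21.33°, λ = atan2(p_y, p_x) ≈ 98.30°.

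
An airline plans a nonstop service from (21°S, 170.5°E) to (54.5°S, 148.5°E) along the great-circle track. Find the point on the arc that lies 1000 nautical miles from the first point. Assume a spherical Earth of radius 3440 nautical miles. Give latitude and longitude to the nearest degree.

Convert each endpoint to a unit vector on the sphere (x = cos φ cos λ, y = cos φ sin λ, z = sin φ).
The central angle between the endpoints is δ = arccos(p₁·p₂) ≈ 0.653 rad (37.4°). The total great-circle distance is δ·R ≈ 0.653 × 3440 ≈ 2245 nmi, so the target fraction is f = 1000/2245 ≈ 0.445.
Interpolate at f ≈ 0.445 with slerp weights a = sin((1−f)δ)/sin δ ≈ 0.583, b = sin(fδ)/sin δ ≈ 0.472.
p = a·p₁ + b·p₂ ≈ (-0.771, 0.233, -0.593); φ = arcsin(p_z) ≈ -36.38°, λ = atan2(p_y, p_x) ≈ 163.17°.

≈ (36°S, 163°E)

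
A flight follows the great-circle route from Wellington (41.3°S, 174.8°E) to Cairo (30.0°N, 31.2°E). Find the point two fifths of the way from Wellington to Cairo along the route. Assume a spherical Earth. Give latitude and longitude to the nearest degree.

From cos δ = sin φ₁ sin φ₂ + cos φ₁ cos φ₂ cos Δλ, the central angle is δ ≈ 2.594 rad (148.6°).
Interpolate at f = 2/5 with slerp weights a = sin((1−f)δ)/sin δ ≈ 1.920, b = sin(fδ)/sin δ ≈ 1.653.
p = a·p₁ + b·p₂ ≈ (-0.212, 0.873, -0.440); φ = arcsin(p_z) ≈ -26.13°, λ = atan2(p_y, p_x) ≈ 103.63°.

≈ 26°S, 104°E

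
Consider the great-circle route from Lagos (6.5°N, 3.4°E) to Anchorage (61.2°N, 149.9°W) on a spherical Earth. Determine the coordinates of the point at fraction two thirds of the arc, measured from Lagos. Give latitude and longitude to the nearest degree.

Convert each endpoint to a unit vector on the sphere (x = cos φ cos λ, y = cos φ sin λ, z = sin φ).
The central angle between the endpoints is δ = arccos(p₁·p₂) ≈ 1.905 rad (109.2°).
Interpolate at f = 2/3 with slerp weights a = sin((1−f)δ)/sin δ ≈ 0.628, b = sin(fδ)/sin δ ≈ 1.011.
p = a·p₁ + b·p₂ ≈ (0.202, -0.207, 0.957); φ = arcsin(p_z) ≈ 73.20°, λ = atan2(p_y, p_x) ≈ -45.81°.

≈ 73°N, 46°W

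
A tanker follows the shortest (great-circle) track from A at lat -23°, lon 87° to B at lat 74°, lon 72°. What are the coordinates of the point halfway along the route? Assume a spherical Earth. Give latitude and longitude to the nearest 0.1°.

Write both endpoints as unit vectors p₁, p₂ with components (cos φ cos λ, cos φ sin λ, sin φ).
The central angle between the endpoints is δ = arccos(p₁·p₂) ≈ 1.702 rad (97.5°).
Interpolate at f = 1/2 with slerp weights a = sin((1−f)δ)/sin δ ≈ 0.758, b = sin(fδ)/sin δ ≈ 0.758.
p = a·p₁ + b·p₂ ≈ (0.101, 0.896, 0.433); φ = arcsin(p_z) ≈ 25.64°, λ = atan2(p_y, p_x) ≈ 83.56°.

≈ lat 25.6°, lon 83.6°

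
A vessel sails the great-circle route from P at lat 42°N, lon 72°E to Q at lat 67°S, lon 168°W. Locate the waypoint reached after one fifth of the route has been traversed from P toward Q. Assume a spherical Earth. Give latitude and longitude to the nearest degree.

≈ lat 17°N, lon 87°E

Write both endpoints as unit vectors p₁, p₂ with components (cos φ cos λ, cos φ sin λ, sin φ).
The central angle between the endpoints is δ = arccos(p₁·p₂) ≈ 2.436 rad (139.6°).
Interpolate at f = 1/5 with slerp weights a = sin((1−f)δ)/sin δ ≈ 1.433, b = sin(fδ)/sin δ ≈ 0.722.
p = a·p₁ + b·p₂ ≈ (0.053, 0.954, 0.294); φ = arcsin(p_z) ≈ 17.13°, λ = atan2(p_y, p_x) ≈ 86.81°.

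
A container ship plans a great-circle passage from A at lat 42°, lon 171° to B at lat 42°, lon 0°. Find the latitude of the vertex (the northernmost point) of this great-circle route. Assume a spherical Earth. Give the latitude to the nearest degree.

≈ 85°

The great circle lies in the plane with unit normal n̂ = (p₁ × p₂)/|p₁ × p₂|.
Here n̂_z ≈ -0.087; the vertex latitude is φ_max = arccos|n̂_z| ≈ 85.0°.
Check via Clairaut: cos φ_max = |cos φ₁| · sin C = cos(42.0°)·sin(6.7°) ≈ 0.087, again giving ≈ 85.0°.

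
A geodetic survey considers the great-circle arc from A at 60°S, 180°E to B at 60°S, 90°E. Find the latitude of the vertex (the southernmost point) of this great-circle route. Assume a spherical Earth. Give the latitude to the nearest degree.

≈ 68°S

The great circle lies in the plane with unit normal n̂ = (p₁ × p₂)/|p₁ × p₂|.
Here n̂_z ≈ -0.378; the vertex latitude is φ_max = arccos|n̂_z| ≈ 67.8°.
Check via Clairaut: cos φ_max = |cos φ₁| · sin C = cos(60.0°)·sin(130.9°) ≈ 0.378, again giving ≈ 67.8°.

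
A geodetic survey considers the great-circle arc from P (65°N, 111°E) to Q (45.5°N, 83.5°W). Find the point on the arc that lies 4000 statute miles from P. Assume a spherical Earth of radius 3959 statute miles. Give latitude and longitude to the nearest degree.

Write both endpoints as unit vectors p₁, p₂ with components (cos φ cos λ, cos φ sin λ, sin φ).
The central angle between the endpoints is δ = arccos(p₁·p₂) ≈ 1.203 rad (68.9°). The total great-circle distance is δ·R ≈ 1.203 × 3959 ≈ 4762 mi, so the target fraction is f = 4000/4762 ≈ 0.840.
Interpolate at f ≈ 0.840 with slerp weights a = sin((1−f)δ)/sin δ ≈ 0.205, b = sin(fδ)/sin δ ≈ 0.908.
p = a·p₁ + b·p₂ ≈ (0.041, -0.551, 0.833); φ = arcsin(p_z) ≈ 56.44°, λ = atan2(p_y, p_x) ≈ -85.75°.

≈ (56°N, 86°W)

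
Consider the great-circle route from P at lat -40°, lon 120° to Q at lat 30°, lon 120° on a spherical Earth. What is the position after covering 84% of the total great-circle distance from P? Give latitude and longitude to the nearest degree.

Convert each endpoint to a unit vector on the sphere (x = cos φ cos λ, y = cos φ sin λ, z = sin φ).
The central angle between the endpoints is δ = arccos(p₁·p₂) ≈ 1.222 rad (70.0°).
Interpolate at f = 0.84 with slerp weights a = sin((1−f)δ)/sin δ ≈ 0.207, b = sin(fδ)/sin δ ≈ 0.910.
p = a·p₁ + b·p₂ ≈ (-0.473, 0.820, 0.322); φ = arcsin(p_z) ≈ 18.80°, λ = atan2(p_y, p_x) ≈ 120.00°.

≈ lat 19°, lon 120°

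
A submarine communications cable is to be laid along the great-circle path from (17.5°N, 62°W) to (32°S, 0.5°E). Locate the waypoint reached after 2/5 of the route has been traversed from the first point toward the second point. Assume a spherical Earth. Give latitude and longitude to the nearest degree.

From cos δ = sin φ₁ sin φ₂ + cos φ₁ cos φ₂ cos Δλ, the central angle is δ ≈ 1.355 rad (77.6°).
Interpolate at f = 2/5 with slerp weights a = sin((1−f)δ)/sin δ ≈ 0.744, b = sin(fδ)/sin δ ≈ 0.528.
p = a·p₁ + b·p₂ ≈ (0.781, -0.622, -0.056); φ = arcsin(p_z) ≈ -3.22°, λ = atan2(p_y, p_x) ≈ -38.55°.

≈ (3°S, 39°W)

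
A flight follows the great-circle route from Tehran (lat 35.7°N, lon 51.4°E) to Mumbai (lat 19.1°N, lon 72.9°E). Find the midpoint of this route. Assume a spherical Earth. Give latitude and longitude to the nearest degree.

≈ lat 28°N, lon 63°E

From cos δ = sin φ₁ sin φ₂ + cos φ₁ cos φ₂ cos Δλ, the central angle is δ ≈ 0.440 rad (25.2°).
Interpolate at f = 1/2 with slerp weights a = sin((1−f)δ)/sin δ ≈ 0.512, b = sin(fδ)/sin δ ≈ 0.512.
p = a·p₁ + b·p₂ ≈ (0.402, 0.788, 0.467); φ = arcsin(p_z) ≈ 27.81°, λ = atan2(p_y, p_x) ≈ 62.97°.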